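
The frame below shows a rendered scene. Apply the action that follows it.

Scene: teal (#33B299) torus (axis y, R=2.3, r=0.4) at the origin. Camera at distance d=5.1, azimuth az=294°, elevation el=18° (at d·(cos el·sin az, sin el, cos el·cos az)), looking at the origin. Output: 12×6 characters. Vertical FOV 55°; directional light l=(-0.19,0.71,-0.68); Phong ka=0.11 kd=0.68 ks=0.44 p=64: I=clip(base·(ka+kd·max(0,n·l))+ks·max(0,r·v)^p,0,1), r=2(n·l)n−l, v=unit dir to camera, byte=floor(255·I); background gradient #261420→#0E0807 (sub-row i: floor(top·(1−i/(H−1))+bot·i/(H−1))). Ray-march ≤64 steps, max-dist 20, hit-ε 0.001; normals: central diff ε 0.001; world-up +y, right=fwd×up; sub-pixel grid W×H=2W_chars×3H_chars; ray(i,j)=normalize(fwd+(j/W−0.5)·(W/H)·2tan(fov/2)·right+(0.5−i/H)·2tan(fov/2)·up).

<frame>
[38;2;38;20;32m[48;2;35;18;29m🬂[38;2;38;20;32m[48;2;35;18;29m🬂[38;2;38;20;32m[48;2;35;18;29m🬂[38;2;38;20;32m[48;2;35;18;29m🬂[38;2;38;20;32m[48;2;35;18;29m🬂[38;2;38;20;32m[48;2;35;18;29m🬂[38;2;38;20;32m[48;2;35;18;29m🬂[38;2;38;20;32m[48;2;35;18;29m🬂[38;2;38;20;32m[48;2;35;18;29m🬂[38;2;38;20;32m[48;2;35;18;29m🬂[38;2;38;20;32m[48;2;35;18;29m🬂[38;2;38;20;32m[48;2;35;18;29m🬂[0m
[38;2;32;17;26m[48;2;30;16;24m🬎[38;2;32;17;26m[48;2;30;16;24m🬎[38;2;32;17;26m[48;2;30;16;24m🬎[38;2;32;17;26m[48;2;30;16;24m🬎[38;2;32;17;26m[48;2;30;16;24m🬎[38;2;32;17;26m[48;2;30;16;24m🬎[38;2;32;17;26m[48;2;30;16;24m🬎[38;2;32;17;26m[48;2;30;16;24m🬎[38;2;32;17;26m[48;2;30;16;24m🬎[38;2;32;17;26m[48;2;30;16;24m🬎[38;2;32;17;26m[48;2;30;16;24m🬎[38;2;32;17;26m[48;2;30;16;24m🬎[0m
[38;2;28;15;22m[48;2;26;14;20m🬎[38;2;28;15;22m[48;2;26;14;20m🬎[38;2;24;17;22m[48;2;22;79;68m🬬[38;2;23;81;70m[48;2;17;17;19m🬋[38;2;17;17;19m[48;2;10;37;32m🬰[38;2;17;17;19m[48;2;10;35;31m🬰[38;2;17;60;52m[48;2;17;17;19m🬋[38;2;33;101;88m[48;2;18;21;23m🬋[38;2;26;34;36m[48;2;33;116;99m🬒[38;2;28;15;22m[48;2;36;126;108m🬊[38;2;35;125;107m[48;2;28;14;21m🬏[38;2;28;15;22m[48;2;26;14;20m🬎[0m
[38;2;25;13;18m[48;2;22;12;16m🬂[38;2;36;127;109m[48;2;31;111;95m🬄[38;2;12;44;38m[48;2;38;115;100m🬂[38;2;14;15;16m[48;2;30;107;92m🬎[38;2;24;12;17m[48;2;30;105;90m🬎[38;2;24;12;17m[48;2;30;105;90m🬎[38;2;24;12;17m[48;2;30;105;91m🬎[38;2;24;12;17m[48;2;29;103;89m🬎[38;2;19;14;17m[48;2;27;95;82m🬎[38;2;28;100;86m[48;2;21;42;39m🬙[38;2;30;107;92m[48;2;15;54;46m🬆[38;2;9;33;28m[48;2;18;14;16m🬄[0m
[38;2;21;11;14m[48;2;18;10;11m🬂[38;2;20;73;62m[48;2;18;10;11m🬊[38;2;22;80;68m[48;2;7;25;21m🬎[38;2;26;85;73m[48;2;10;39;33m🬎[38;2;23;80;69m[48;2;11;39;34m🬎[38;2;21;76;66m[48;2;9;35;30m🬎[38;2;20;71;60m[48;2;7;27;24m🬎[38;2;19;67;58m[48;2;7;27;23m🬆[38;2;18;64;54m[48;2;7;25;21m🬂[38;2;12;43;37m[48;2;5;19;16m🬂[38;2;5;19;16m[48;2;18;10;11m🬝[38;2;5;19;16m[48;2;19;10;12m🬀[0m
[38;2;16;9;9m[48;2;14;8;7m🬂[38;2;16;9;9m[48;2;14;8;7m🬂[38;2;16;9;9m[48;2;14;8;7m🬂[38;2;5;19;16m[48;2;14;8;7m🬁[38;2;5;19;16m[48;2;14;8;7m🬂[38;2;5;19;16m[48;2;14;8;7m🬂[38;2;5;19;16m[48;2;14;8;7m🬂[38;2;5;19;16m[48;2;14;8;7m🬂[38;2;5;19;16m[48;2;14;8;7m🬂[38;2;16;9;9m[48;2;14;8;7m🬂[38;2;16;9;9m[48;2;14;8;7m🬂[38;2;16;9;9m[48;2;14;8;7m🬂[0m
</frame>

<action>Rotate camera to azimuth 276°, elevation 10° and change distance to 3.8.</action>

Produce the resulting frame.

<frame>
[38;2;38;20;32m[48;2;35;18;29m🬂[38;2;38;20;32m[48;2;35;18;29m🬂[38;2;38;20;32m[48;2;35;18;29m🬂[38;2;38;20;32m[48;2;35;18;29m🬂[38;2;38;20;32m[48;2;35;18;29m🬂[38;2;38;20;32m[48;2;35;18;29m🬂[38;2;38;20;32m[48;2;35;18;29m🬂[38;2;38;20;32m[48;2;35;18;29m🬂[38;2;38;20;32m[48;2;35;18;29m🬂[38;2;38;20;32m[48;2;35;18;29m🬂[38;2;38;20;32m[48;2;35;18;29m🬂[38;2;38;20;32m[48;2;35;18;29m🬂[0m
[38;2;32;17;26m[48;2;30;16;24m🬎[38;2;32;17;26m[48;2;30;16;24m🬎[38;2;32;17;26m[48;2;30;16;24m🬎[38;2;32;17;26m[48;2;30;16;24m🬎[38;2;32;17;26m[48;2;30;16;24m🬎[38;2;32;17;26m[48;2;30;16;24m🬎[38;2;32;17;26m[48;2;30;16;24m🬎[38;2;32;17;26m[48;2;30;16;24m🬎[38;2;32;17;26m[48;2;30;16;24m🬎[38;2;32;17;26m[48;2;30;16;24m🬎[38;2;32;17;26m[48;2;30;16;24m🬎[38;2;32;17;26m[48;2;30;16;24m🬎[0m
[38;2;28;14;21m[48;2;9;34;29m🬝[38;2;28;15;22m[48;2;5;19;16m🬎[38;2;23;82;70m[48;2;17;17;19m🬋[38;2;20;71;61m[48;2;17;17;19m🬋[38;2;20;72;62m[48;2;17;17;19m🬋[38;2;24;83;72m[48;2;17;17;19m🬋[38;2;20;27;28m[48;2;28;100;85m🬰[38;2;25;31;33m[48;2;29;103;88m🬒[38;2;29;15;23m[48;2;31;113;97m🬂[38;2;29;15;23m[48;2;35;125;108m🬂[38;2;28;15;22m[48;2;37;130;112m🬊[38;2;28;15;22m[48;2;38;133;115m🬎[0m
[38;2;33;115;99m[48;2;58;135;120m🬝[38;2;31;112;96m[48;2;119;195;180m🬎[38;2;31;109;94m[48;2;100;174;160m🬎[38;2;45;118;103m[48;2;30;106;91m🬏[38;2;29;105;90m[48;2;28;99;85m🬎[38;2;29;104;89m[48;2;27;96;82m🬎[38;2;29;102;88m[48;2;26;93;80m🬎[38;2;29;102;87m[48;2;25;90;77m🬎[38;2;28;100;86m[48;2;24;86;74m🬎[38;2;28;101;86m[48;2;24;85;73m🬆[38;2;27;98;84m[48;2;22;80;68m🬆[38;2;26;93;79m[48;2;20;73;62m🬆[0m
[38;2;26;94;80m[48;2;21;75;64m🬎[38;2;33;103;89m[48;2;22;80;69m🬂[38;2;33;101;88m[48;2;22;78;67m🬂[38;2;25;90;77m[48;2;21;74;63m🬆[38;2;24;86;74m[48;2;20;71;61m🬆[38;2;23;83;71m[48;2;19;68;58m🬆[38;2;22;79;68m[48;2;18;64;55m🬆[38;2;21;76;65m[48;2;16;60;51m🬆[38;2;20;71;62m[48;2;15;55;47m🬆[38;2;18;67;57m[48;2;13;49;42m🬆[38;2;16;60;51m[48;2;11;41;35m🬆[38;2;14;52;45m[48;2;9;32;28m🬆[0m
[38;2;13;49;42m[48;2;9;13;11m🬎[38;2;14;51;44m[48;2;5;20;17m🬎[38;2;14;51;44m[48;2;6;24;20m🬎[38;2;14;50;43m[48;2;7;25;21m🬎[38;2;13;47;41m[48;2;6;23;20m🬎[38;2;12;45;38m[48;2;5;21;18m🬎[38;2;12;43;37m[48;2;6;23;20m🬆[38;2;12;43;37m[48;2;6;24;20m🬂[38;2;10;38;32m[48;2;5;21;17m🬂[38;2;8;31;27m[48;2;5;19;16m🬂[38;2;7;26;22m[48;2;5;19;16m🬀[38;2;5;19;16m[48;2;5;19;16m [0m
</frame>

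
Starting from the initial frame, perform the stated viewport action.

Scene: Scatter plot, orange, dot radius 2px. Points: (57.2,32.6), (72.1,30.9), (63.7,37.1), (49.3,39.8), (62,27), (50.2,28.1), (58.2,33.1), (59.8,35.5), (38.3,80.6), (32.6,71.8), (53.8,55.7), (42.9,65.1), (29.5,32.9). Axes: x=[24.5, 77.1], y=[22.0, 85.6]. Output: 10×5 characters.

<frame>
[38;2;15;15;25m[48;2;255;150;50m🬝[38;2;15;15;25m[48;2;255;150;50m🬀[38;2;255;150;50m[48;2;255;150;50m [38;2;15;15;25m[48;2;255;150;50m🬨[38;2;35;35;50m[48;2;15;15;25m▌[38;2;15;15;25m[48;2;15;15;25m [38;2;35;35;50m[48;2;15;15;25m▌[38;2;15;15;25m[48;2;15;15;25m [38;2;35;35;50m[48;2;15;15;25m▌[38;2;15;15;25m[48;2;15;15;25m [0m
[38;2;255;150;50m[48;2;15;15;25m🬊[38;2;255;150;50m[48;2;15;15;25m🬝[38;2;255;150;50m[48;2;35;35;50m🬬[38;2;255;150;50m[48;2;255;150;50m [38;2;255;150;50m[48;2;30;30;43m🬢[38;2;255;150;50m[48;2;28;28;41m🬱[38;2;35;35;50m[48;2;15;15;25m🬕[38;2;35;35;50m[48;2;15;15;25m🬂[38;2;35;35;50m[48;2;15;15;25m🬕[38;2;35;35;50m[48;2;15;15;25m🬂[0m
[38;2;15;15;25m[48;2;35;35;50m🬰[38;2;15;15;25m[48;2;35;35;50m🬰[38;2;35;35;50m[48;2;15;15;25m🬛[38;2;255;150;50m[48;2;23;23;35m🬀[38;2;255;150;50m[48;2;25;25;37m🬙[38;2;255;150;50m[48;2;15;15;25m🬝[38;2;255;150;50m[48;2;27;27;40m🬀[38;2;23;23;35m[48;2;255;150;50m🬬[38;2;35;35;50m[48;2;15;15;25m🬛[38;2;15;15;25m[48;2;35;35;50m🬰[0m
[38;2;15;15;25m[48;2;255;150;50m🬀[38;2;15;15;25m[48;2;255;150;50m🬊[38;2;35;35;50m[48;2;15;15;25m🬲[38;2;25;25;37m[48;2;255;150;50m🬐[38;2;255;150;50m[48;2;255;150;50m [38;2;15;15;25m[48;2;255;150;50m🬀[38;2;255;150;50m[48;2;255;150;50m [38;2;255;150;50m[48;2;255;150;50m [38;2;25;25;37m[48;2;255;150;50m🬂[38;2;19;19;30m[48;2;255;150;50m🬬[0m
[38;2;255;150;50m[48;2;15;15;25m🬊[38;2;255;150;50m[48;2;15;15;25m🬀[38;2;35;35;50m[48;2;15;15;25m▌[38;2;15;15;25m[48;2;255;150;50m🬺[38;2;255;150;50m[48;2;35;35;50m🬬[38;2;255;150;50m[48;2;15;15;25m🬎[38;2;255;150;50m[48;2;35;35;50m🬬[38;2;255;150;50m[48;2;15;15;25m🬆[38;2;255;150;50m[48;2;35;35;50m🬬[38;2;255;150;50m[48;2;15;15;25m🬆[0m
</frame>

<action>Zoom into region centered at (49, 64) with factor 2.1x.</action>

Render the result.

<frame>
[38;2;255;150;50m[48;2;15;15;25m🬬[38;2;255;150;50m[48;2;15;15;25m🬆[38;2;35;35;50m[48;2;15;15;25m▌[38;2;15;15;25m[48;2;15;15;25m [38;2;35;35;50m[48;2;15;15;25m▌[38;2;15;15;25m[48;2;15;15;25m [38;2;35;35;50m[48;2;15;15;25m▌[38;2;15;15;25m[48;2;15;15;25m [38;2;35;35;50m[48;2;15;15;25m▌[38;2;15;15;25m[48;2;15;15;25m [0m
[38;2;35;35;50m[48;2;15;15;25m🬂[38;2;23;23;35m[48;2;255;150;50m🬝[38;2;255;150;50m[48;2;28;28;41m🬱[38;2;35;35;50m[48;2;15;15;25m🬂[38;2;35;35;50m[48;2;15;15;25m🬕[38;2;35;35;50m[48;2;15;15;25m🬂[38;2;35;35;50m[48;2;15;15;25m🬕[38;2;35;35;50m[48;2;15;15;25m🬂[38;2;35;35;50m[48;2;15;15;25m🬕[38;2;35;35;50m[48;2;15;15;25m🬂[0m
[38;2;15;15;25m[48;2;35;35;50m🬰[38;2;255;150;50m[48;2;21;21;33m🬊[38;2;255;150;50m[48;2;15;15;25m🬝[38;2;255;150;50m[48;2;23;23;35m🬀[38;2;35;35;50m[48;2;15;15;25m🬛[38;2;15;15;25m[48;2;35;35;50m🬰[38;2;31;31;45m[48;2;255;150;50m🬝[38;2;15;15;25m[48;2;35;35;50m🬰[38;2;35;35;50m[48;2;15;15;25m🬛[38;2;15;15;25m[48;2;35;35;50m🬰[0m
[38;2;15;15;25m[48;2;35;35;50m🬎[38;2;15;15;25m[48;2;35;35;50m🬎[38;2;35;35;50m[48;2;15;15;25m🬲[38;2;15;15;25m[48;2;35;35;50m🬎[38;2;35;35;50m[48;2;15;15;25m🬲[38;2;23;23;35m[48;2;255;150;50m🬴[38;2;255;150;50m[48;2;255;150;50m [38;2;255;150;50m[48;2;25;25;37m🬛[38;2;35;35;50m[48;2;15;15;25m🬲[38;2;15;15;25m[48;2;35;35;50m🬎[0m
[38;2;15;15;25m[48;2;15;15;25m [38;2;15;15;25m[48;2;15;15;25m [38;2;35;35;50m[48;2;15;15;25m▌[38;2;15;15;25m[48;2;15;15;25m [38;2;35;35;50m[48;2;15;15;25m▌[38;2;15;15;25m[48;2;15;15;25m [38;2;255;150;50m[48;2;27;27;40m🬁[38;2;15;15;25m[48;2;15;15;25m [38;2;35;35;50m[48;2;15;15;25m▌[38;2;15;15;25m[48;2;15;15;25m [0m
</frame>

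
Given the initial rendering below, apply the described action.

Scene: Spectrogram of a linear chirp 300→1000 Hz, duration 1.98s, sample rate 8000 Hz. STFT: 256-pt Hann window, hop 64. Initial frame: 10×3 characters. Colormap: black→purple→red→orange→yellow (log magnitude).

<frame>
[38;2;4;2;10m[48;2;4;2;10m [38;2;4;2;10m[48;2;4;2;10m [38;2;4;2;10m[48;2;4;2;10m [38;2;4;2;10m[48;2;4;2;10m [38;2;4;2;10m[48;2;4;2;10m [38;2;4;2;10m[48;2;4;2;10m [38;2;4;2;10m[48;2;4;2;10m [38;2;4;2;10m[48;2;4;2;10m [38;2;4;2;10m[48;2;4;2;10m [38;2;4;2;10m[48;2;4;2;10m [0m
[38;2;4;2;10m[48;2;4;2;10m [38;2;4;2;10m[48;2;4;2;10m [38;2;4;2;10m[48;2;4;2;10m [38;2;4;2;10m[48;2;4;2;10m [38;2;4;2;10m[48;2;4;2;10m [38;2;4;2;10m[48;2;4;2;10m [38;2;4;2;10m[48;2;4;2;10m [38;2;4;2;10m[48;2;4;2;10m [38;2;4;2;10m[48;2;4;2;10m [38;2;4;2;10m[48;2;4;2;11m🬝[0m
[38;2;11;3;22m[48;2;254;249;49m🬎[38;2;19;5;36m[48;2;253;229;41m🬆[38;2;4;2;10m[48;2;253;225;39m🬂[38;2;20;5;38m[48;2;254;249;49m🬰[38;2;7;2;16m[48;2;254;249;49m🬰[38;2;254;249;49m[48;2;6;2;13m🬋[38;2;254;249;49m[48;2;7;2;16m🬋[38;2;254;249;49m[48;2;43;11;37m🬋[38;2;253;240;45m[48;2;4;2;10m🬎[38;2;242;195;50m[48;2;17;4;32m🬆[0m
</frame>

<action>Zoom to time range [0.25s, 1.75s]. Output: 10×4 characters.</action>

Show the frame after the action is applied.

<frame>
[38;2;4;2;10m[48;2;4;2;10m [38;2;4;2;10m[48;2;4;2;10m [38;2;4;2;10m[48;2;4;2;10m [38;2;4;2;10m[48;2;4;2;10m [38;2;4;2;10m[48;2;4;2;10m [38;2;4;2;10m[48;2;4;2;10m [38;2;4;2;10m[48;2;4;2;10m [38;2;4;2;10m[48;2;4;2;10m [38;2;4;2;10m[48;2;4;2;10m [38;2;4;2;10m[48;2;4;2;10m [0m
[38;2;4;2;10m[48;2;4;2;10m [38;2;4;2;10m[48;2;4;2;10m [38;2;4;2;10m[48;2;4;2;10m [38;2;4;2;10m[48;2;4;2;10m [38;2;4;2;10m[48;2;4;2;10m [38;2;4;2;10m[48;2;4;2;10m [38;2;4;2;10m[48;2;4;2;10m [38;2;4;2;10m[48;2;4;2;10m [38;2;4;2;10m[48;2;4;2;10m [38;2;4;2;10m[48;2;4;2;10m [0m
[38;2;4;2;10m[48;2;4;2;10m [38;2;4;2;10m[48;2;4;2;10m [38;2;4;2;10m[48;2;4;2;10m [38;2;4;2;10m[48;2;4;2;10m [38;2;4;2;10m[48;2;4;2;11m🬝[38;2;4;2;10m[48;2;5;2;11m🬝[38;2;4;2;10m[48;2;5;2;11m🬎[38;2;4;2;10m[48;2;6;2;14m🬎[38;2;4;2;10m[48;2;10;3;21m🬎[38;2;6;2;13m[48;2;23;6;43m🬝[0m
[38;2;19;5;35m[48;2;254;249;49m🬰[38;2;8;2;18m[48;2;254;249;49m🬰[38;2;254;249;49m[48;2;8;2;18m🬋[38;2;254;249;49m[48;2;13;3;25m🬋[38;2;252;215;36m[48;2;20;5;36m🬍[38;2;253;239;45m[48;2;4;2;10m🬎[38;2;243;198;48m[48;2;19;5;36m🬆[38;2;254;249;49m[48;2;11;3;22m🬂[38;2;254;249;49m[48;2;6;2;14m🬂[38;2;254;249;49m[48;2;5;2;12m🬂[0m
</frame>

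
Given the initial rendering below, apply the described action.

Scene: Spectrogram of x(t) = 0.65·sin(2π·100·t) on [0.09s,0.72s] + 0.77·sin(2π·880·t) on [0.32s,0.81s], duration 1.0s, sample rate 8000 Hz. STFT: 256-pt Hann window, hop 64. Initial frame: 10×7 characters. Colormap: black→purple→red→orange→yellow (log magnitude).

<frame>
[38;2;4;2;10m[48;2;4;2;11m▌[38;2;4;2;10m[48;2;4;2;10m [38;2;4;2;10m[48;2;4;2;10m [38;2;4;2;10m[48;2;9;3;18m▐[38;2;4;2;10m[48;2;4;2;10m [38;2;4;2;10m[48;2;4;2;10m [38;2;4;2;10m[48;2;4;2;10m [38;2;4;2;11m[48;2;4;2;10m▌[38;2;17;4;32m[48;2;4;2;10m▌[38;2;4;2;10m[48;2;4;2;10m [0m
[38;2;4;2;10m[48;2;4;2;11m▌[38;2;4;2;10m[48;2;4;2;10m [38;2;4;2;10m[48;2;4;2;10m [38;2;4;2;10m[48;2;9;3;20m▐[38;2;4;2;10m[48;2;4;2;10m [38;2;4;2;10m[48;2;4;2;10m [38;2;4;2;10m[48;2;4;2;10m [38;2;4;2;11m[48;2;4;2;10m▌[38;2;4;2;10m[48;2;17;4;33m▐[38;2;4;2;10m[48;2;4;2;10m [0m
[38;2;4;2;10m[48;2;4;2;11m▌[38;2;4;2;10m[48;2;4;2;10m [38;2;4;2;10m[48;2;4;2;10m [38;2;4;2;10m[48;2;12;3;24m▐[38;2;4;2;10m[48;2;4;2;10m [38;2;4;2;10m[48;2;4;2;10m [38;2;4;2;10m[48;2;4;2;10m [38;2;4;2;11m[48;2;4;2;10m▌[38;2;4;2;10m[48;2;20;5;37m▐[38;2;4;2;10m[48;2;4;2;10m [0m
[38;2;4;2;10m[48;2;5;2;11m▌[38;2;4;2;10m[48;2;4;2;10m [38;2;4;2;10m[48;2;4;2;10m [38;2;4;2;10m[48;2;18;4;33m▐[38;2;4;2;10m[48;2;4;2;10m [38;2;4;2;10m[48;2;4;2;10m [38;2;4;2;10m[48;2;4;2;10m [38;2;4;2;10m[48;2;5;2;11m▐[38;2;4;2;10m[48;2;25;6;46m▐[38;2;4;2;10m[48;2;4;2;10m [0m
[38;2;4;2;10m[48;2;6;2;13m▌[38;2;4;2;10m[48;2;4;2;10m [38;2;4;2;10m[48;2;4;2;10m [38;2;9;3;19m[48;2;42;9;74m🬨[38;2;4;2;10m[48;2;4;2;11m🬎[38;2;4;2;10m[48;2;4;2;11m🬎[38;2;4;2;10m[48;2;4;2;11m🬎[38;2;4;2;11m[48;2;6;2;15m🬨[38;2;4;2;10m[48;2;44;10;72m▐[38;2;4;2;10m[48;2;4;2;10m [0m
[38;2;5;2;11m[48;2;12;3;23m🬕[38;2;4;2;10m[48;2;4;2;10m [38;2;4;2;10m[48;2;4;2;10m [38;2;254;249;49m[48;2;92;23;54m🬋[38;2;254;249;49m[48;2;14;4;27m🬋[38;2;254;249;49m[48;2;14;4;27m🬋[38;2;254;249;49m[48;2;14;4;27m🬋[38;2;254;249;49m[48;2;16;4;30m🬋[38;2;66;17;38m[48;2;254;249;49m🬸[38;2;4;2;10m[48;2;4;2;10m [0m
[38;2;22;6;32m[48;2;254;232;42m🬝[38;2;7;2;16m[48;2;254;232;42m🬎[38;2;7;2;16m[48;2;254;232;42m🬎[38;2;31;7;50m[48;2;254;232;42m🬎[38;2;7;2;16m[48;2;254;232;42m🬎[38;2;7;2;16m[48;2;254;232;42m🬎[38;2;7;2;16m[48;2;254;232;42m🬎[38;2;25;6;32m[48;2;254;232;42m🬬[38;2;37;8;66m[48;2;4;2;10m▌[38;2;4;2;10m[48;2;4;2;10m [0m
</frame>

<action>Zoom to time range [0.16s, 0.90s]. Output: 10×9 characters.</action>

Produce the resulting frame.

<frame>
[38;2;4;2;10m[48;2;4;2;10m [38;2;4;2;10m[48;2;4;2;10m [38;2;4;2;10m[48;2;9;3;18m▐[38;2;4;2;10m[48;2;4;2;10m [38;2;4;2;10m[48;2;4;2;10m [38;2;4;2;10m[48;2;4;2;10m [38;2;4;2;10m[48;2;4;2;10m [38;2;4;2;10m[48;2;4;2;11m▌[38;2;4;2;10m[48;2;8;2;17m▌[38;2;17;4;32m[48;2;4;2;10m▌[0m
[38;2;4;2;10m[48;2;4;2;10m [38;2;4;2;10m[48;2;4;2;10m [38;2;4;2;10m[48;2;9;3;19m▐[38;2;4;2;10m[48;2;4;2;10m [38;2;4;2;10m[48;2;4;2;10m [38;2;4;2;10m[48;2;4;2;10m [38;2;4;2;10m[48;2;4;2;10m [38;2;4;2;10m[48;2;4;2;11m▌[38;2;4;2;10m[48;2;8;2;17m▌[38;2;4;2;10m[48;2;17;4;32m▐[0m
[38;2;4;2;10m[48;2;4;2;10m [38;2;4;2;10m[48;2;4;2;10m [38;2;4;2;10m[48;2;10;3;21m▐[38;2;4;2;10m[48;2;4;2;10m [38;2;4;2;10m[48;2;4;2;10m [38;2;4;2;10m[48;2;4;2;10m [38;2;4;2;10m[48;2;4;2;10m [38;2;4;2;10m[48;2;4;2;11m▌[38;2;4;2;10m[48;2;8;3;18m▌[38;2;4;2;10m[48;2;18;5;35m▐[0m
[38;2;4;2;10m[48;2;4;2;10m [38;2;4;2;10m[48;2;4;2;10m [38;2;4;2;10m[48;2;13;3;25m▐[38;2;4;2;10m[48;2;4;2;10m [38;2;4;2;10m[48;2;4;2;10m [38;2;4;2;10m[48;2;4;2;10m [38;2;4;2;10m[48;2;4;2;10m [38;2;4;2;10m[48;2;5;2;11m🬝[38;2;4;2;10m[48;2;9;3;19m▌[38;2;4;2;10m[48;2;21;5;38m▐[0m
[38;2;4;2;10m[48;2;4;2;10m [38;2;4;2;10m[48;2;4;2;10m [38;2;4;2;10m[48;2;17;4;32m▐[38;2;4;2;10m[48;2;4;2;10m [38;2;4;2;10m[48;2;4;2;10m [38;2;4;2;10m[48;2;4;2;10m [38;2;4;2;10m[48;2;4;2;10m [38;2;4;2;10m[48;2;5;2;11m▌[38;2;4;2;10m[48;2;11;3;22m▌[38;2;4;2;10m[48;2;25;6;45m▐[0m
[38;2;4;2;10m[48;2;4;2;10m [38;2;4;2;10m[48;2;4;2;10m [38;2;4;2;10m[48;2;27;6;50m▐[38;2;4;2;10m[48;2;4;2;10m [38;2;4;2;10m[48;2;4;2;10m [38;2;4;2;10m[48;2;4;2;10m [38;2;4;2;10m[48;2;4;2;10m [38;2;4;2;10m[48;2;5;2;13m🬕[38;2;4;2;10m[48;2;15;3;28m▌[38;2;4;2;10m[48;2;34;8;61m▐[0m
[38;2;4;2;10m[48;2;4;2;10m [38;2;4;2;10m[48;2;4;2;10m [38;2;38;9;47m[48;2;252;205;31m🬎[38;2;5;2;11m[48;2;252;205;31m🬎[38;2;5;2;11m[48;2;252;205;31m🬎[38;2;5;2;11m[48;2;252;205;31m🬎[38;2;5;2;11m[48;2;252;205;31m🬎[38;2;6;2;13m[48;2;252;205;31m🬎[38;2;16;4;31m[48;2;252;206;31m🬎[38;2;32;8;40m[48;2;251;188;24m🬬[0m
[38;2;4;2;10m[48;2;4;2;10m [38;2;4;2;10m[48;2;4;2;10m [38;2;254;249;49m[48;2;50;12;49m🬂[38;2;254;249;49m[48;2;5;2;12m🬂[38;2;254;249;49m[48;2;5;2;12m🬂[38;2;254;249;49m[48;2;5;2;12m🬂[38;2;254;249;49m[48;2;5;2;12m🬂[38;2;254;249;49m[48;2;11;3;22m🬂[38;2;254;249;49m[48;2;16;4;31m🬂[38;2;252;206;32m[48;2;34;9;39m🬀[0m
[38;2;38;9;50m[48;2;254;232;42m🬎[38;2;38;9;50m[48;2;254;232;42m🬎[38;2;53;13;67m[48;2;254;232;42m🬎[38;2;38;9;50m[48;2;254;232;42m🬎[38;2;38;9;50m[48;2;254;232;42m🬎[38;2;38;9;50m[48;2;254;232;42m🬎[38;2;38;9;50m[48;2;254;232;42m🬎[38;2;37;9;54m[48;2;241;183;46m🬆[38;2;4;2;10m[48;2;14;3;27m▌[38;2;33;7;59m[48;2;4;2;10m▌[0m
</frame>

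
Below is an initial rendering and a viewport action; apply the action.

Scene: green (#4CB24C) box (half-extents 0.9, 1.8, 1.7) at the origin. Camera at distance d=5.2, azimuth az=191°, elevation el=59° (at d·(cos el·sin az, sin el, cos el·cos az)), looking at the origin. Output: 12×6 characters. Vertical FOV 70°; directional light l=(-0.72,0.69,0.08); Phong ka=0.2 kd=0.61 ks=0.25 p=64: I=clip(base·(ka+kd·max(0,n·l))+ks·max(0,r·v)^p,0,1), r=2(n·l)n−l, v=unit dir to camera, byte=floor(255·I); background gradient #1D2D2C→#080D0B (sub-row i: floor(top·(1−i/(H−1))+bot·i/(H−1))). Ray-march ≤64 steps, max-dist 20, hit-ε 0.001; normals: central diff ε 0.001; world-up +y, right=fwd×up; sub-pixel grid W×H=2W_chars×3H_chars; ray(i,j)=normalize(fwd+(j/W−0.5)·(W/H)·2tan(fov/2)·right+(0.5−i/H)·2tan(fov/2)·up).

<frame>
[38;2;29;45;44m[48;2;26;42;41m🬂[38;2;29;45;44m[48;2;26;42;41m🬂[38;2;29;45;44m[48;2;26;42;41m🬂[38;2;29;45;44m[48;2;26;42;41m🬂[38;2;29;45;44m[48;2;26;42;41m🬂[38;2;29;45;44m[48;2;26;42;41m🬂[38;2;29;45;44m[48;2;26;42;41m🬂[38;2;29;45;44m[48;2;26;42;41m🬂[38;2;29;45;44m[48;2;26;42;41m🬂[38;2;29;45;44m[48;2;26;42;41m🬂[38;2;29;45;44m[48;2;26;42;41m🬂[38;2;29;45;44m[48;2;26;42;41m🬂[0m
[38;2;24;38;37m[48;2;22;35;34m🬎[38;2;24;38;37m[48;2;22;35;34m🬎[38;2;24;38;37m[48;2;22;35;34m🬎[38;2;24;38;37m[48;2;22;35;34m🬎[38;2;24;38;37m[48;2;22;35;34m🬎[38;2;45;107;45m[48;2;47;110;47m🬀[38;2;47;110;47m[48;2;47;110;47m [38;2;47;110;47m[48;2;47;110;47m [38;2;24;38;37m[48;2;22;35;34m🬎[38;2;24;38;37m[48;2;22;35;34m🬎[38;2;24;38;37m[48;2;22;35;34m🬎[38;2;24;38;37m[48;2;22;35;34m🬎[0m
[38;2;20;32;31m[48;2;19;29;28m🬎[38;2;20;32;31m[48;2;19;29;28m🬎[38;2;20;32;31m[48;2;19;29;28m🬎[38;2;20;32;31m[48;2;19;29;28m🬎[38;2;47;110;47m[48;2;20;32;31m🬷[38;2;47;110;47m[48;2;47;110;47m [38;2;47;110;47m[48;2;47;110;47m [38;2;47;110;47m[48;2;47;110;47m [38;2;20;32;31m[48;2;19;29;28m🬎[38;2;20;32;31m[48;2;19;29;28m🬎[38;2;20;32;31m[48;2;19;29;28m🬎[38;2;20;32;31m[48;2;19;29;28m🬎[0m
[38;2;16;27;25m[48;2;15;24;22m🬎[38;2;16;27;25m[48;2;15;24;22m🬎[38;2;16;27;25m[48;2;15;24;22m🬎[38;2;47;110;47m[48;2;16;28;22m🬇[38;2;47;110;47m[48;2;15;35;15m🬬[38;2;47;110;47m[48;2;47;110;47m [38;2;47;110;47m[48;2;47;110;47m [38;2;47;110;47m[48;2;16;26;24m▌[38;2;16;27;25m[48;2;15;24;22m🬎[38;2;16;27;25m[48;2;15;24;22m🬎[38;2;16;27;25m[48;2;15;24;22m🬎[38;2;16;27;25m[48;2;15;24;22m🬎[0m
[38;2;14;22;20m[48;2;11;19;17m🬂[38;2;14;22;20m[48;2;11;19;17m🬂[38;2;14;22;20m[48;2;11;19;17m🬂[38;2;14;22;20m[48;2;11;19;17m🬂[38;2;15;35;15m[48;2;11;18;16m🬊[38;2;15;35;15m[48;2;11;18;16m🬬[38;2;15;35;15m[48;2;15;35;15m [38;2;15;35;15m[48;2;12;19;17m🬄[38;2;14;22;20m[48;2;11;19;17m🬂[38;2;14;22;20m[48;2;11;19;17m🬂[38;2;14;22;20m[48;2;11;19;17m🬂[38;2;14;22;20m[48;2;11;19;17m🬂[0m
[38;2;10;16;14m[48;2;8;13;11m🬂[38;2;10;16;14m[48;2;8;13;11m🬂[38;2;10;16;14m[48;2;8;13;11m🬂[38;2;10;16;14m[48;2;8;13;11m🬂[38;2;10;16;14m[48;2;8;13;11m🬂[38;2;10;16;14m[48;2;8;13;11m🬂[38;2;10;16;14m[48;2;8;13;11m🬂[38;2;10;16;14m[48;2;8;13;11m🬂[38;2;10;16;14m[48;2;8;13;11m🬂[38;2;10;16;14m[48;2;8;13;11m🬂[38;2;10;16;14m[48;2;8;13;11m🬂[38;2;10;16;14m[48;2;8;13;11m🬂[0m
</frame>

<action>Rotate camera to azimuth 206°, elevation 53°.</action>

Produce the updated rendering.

<frame>
[38;2;29;45;44m[48;2;26;42;41m🬂[38;2;29;45;44m[48;2;26;42;41m🬂[38;2;29;45;44m[48;2;26;42;41m🬂[38;2;29;45;44m[48;2;26;42;41m🬂[38;2;29;45;44m[48;2;26;42;41m🬂[38;2;29;45;44m[48;2;26;42;41m🬂[38;2;29;45;44m[48;2;26;42;41m🬂[38;2;29;45;44m[48;2;26;42;41m🬂[38;2;29;45;44m[48;2;26;42;41m🬂[38;2;29;45;44m[48;2;26;42;41m🬂[38;2;29;45;44m[48;2;26;42;41m🬂[38;2;29;45;44m[48;2;26;42;41m🬂[0m
[38;2;24;38;37m[48;2;22;35;34m🬎[38;2;24;38;37m[48;2;22;35;34m🬎[38;2;24;38;37m[48;2;22;35;34m🬎[38;2;24;38;37m[48;2;22;35;34m🬎[38;2;24;37;36m[48;2;47;110;47m🬝[38;2;25;39;38m[48;2;47;110;47m🬀[38;2;47;110;47m[48;2;47;110;47m [38;2;47;110;47m[48;2;47;110;47m [38;2;47;110;47m[48;2;23;37;36m🬃[38;2;24;38;37m[48;2;22;35;34m🬎[38;2;24;38;37m[48;2;22;35;34m🬎[38;2;24;38;37m[48;2;22;35;34m🬎[0m
[38;2;20;32;31m[48;2;19;29;28m🬎[38;2;20;32;31m[48;2;19;29;28m🬎[38;2;20;32;31m[48;2;19;29;28m🬎[38;2;20;32;31m[48;2;47;110;47m🬆[38;2;47;110;47m[48;2;47;110;47m [38;2;47;110;47m[48;2;47;110;47m [38;2;47;110;47m[48;2;47;110;47m [38;2;47;110;47m[48;2;19;29;28m🬝[38;2;20;32;31m[48;2;19;29;28m🬎[38;2;20;32;31m[48;2;19;29;28m🬎[38;2;20;32;31m[48;2;19;29;28m🬎[38;2;20;32;31m[48;2;19;29;28m🬎[0m
[38;2;16;27;25m[48;2;15;24;22m🬎[38;2;16;27;25m[48;2;15;24;22m🬎[38;2;16;27;25m[48;2;15;24;22m🬎[38;2;15;35;15m[48;2;15;24;22m🬊[38;2;47;110;47m[48;2;15;35;15m🬂[38;2;47;110;47m[48;2;15;35;15m🬎[38;2;47;110;47m[48;2;48;113;48m🬕[38;2;48;113;48m[48;2;15;25;23m🬄[38;2;16;27;25m[48;2;15;24;22m🬎[38;2;16;27;25m[48;2;15;24;22m🬎[38;2;16;27;25m[48;2;15;24;22m🬎[38;2;16;27;25m[48;2;15;24;22m🬎[0m
[38;2;14;22;20m[48;2;11;19;17m🬂[38;2;14;22;20m[48;2;11;19;17m🬂[38;2;14;22;20m[48;2;11;19;17m🬂[38;2;14;22;20m[48;2;11;19;17m🬂[38;2;15;35;15m[48;2;11;18;16m🬊[38;2;15;35;15m[48;2;15;35;15m [38;2;48;113;48m[48;2;13;28;15m🬁[38;2;14;22;20m[48;2;11;19;17m🬂[38;2;14;22;20m[48;2;11;19;17m🬂[38;2;14;22;20m[48;2;11;19;17m🬂[38;2;14;22;20m[48;2;11;19;17m🬂[38;2;14;22;20m[48;2;11;19;17m🬂[0m
[38;2;10;16;14m[48;2;8;13;11m🬂[38;2;10;16;14m[48;2;8;13;11m🬂[38;2;10;16;14m[48;2;8;13;11m🬂[38;2;10;16;14m[48;2;8;13;11m🬂[38;2;10;16;14m[48;2;8;13;11m🬂[38;2;10;16;14m[48;2;8;13;11m🬂[38;2;15;35;15m[48;2;8;14;12m🬀[38;2;10;16;14m[48;2;8;13;11m🬂[38;2;10;16;14m[48;2;8;13;11m🬂[38;2;10;16;14m[48;2;8;13;11m🬂[38;2;10;16;14m[48;2;8;13;11m🬂[38;2;10;16;14m[48;2;8;13;11m🬂[0m
</frame>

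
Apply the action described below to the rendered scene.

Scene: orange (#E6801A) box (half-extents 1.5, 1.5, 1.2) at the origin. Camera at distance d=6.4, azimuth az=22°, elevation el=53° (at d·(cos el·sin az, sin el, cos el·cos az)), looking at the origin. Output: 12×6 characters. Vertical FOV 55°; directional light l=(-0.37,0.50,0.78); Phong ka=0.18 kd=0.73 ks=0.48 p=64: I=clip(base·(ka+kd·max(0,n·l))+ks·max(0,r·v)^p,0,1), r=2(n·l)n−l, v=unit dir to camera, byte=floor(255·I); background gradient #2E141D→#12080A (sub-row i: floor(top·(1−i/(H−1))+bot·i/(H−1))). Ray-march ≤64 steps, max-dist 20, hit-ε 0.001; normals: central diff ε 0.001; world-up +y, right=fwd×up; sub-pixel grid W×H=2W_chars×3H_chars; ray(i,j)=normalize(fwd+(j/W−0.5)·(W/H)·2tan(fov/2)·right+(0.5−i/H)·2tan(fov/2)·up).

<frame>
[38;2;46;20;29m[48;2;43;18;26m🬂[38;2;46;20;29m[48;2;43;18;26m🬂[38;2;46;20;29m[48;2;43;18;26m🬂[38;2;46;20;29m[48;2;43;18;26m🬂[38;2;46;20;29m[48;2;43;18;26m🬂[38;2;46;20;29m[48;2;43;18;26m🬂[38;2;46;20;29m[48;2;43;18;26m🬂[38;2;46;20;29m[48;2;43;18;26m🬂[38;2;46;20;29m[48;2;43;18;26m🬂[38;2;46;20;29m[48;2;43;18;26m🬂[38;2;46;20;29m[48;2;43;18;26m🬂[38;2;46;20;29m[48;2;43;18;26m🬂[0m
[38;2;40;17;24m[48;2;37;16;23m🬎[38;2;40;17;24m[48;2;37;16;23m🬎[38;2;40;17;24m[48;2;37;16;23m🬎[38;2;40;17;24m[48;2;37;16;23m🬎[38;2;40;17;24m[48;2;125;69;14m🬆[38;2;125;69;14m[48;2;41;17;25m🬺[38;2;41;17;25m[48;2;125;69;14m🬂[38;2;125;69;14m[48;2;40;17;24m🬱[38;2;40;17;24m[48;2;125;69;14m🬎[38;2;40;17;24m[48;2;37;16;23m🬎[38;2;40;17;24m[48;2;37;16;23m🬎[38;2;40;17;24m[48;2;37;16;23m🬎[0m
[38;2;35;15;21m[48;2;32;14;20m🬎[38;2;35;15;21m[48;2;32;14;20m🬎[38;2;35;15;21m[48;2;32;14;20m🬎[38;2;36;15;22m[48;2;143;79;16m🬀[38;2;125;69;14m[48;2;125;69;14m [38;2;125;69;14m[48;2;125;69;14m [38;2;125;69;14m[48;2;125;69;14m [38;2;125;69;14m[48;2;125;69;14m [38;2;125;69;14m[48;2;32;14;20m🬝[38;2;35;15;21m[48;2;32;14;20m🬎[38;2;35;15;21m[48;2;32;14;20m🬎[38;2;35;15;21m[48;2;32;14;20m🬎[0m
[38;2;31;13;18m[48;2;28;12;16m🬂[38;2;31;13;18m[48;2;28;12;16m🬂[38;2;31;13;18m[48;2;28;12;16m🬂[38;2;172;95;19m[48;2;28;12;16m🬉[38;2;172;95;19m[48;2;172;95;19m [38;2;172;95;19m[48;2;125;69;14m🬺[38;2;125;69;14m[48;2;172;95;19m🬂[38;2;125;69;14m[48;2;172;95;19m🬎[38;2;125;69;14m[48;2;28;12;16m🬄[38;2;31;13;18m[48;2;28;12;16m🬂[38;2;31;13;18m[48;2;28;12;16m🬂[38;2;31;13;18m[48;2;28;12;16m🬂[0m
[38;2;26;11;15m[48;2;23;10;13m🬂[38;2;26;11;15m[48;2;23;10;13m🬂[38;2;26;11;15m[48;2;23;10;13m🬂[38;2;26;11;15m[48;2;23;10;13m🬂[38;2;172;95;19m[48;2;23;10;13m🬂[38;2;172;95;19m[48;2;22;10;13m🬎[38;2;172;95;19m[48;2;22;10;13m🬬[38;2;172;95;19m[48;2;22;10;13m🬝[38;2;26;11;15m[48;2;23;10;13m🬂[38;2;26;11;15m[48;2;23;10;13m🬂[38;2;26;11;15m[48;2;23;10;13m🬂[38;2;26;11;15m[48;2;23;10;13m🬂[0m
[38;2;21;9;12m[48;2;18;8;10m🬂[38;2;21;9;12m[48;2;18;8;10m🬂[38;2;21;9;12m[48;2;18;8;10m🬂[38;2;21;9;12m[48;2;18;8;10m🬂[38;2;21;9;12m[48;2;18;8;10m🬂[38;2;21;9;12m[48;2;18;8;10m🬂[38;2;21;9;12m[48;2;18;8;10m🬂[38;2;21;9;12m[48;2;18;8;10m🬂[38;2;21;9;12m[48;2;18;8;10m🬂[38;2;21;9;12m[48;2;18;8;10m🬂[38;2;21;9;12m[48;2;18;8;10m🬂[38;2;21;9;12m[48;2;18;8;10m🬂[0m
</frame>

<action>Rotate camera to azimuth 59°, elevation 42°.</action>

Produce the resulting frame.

<frame>
[38;2;46;20;29m[48;2;43;18;26m🬂[38;2;46;20;29m[48;2;43;18;26m🬂[38;2;46;20;29m[48;2;43;18;26m🬂[38;2;46;20;29m[48;2;43;18;26m🬂[38;2;46;20;29m[48;2;43;18;26m🬂[38;2;46;20;29m[48;2;43;18;26m🬂[38;2;46;20;29m[48;2;43;18;26m🬂[38;2;46;20;29m[48;2;43;18;26m🬂[38;2;46;20;29m[48;2;43;18;26m🬂[38;2;46;20;29m[48;2;43;18;26m🬂[38;2;46;20;29m[48;2;43;18;26m🬂[38;2;46;20;29m[48;2;43;18;26m🬂[0m
[38;2;40;17;24m[48;2;37;16;23m🬎[38;2;40;17;24m[48;2;37;16;23m🬎[38;2;40;17;24m[48;2;37;16;23m🬎[38;2;39;16;24m[48;2;172;95;19m🬝[38;2;40;17;24m[48;2;125;69;14m🬆[38;2;41;17;25m[48;2;125;69;14m🬂[38;2;41;17;25m[48;2;125;69;14m🬂[38;2;125;69;14m[48;2;40;17;24m🬱[38;2;40;17;24m[48;2;37;16;23m🬎[38;2;40;17;24m[48;2;37;16;23m🬎[38;2;40;17;24m[48;2;37;16;23m🬎[38;2;40;17;24m[48;2;37;16;23m🬎[0m
[38;2;35;15;21m[48;2;32;14;20m🬎[38;2;35;15;21m[48;2;32;14;20m🬎[38;2;35;15;21m[48;2;32;14;20m🬎[38;2;35;15;21m[48;2;32;14;20m🬎[38;2;125;69;14m[48;2;172;95;19m🬊[38;2;125;69;14m[48;2;125;69;14m [38;2;125;69;14m[48;2;125;69;14m [38;2;125;69;14m[48;2;125;69;14m [38;2;125;69;14m[48;2;41;23;4m🬎[38;2;41;23;4m[48;2;34;14;21m🬃[38;2;35;15;21m[48;2;32;14;20m🬎[38;2;35;15;21m[48;2;32;14;20m🬎[0m
[38;2;31;13;18m[48;2;28;12;16m🬂[38;2;31;13;18m[48;2;28;12;16m🬂[38;2;31;13;18m[48;2;28;12;16m🬂[38;2;31;13;18m[48;2;28;12;16m🬂[38;2;172;95;19m[48;2;27;12;16m🬬[38;2;160;88;17m[48;2;41;23;4m🬕[38;2;125;69;14m[48;2;41;23;4m🬀[38;2;41;23;4m[48;2;41;23;4m [38;2;41;23;4m[48;2;41;23;4m [38;2;31;13;18m[48;2;28;12;16m🬂[38;2;31;13;18m[48;2;28;12;16m🬂[38;2;31;13;18m[48;2;28;12;16m🬂[0m
[38;2;26;11;15m[48;2;23;10;13m🬂[38;2;26;11;15m[48;2;23;10;13m🬂[38;2;26;11;15m[48;2;23;10;13m🬂[38;2;26;11;15m[48;2;23;10;13m🬂[38;2;172;95;19m[48;2;23;10;13m🬁[38;2;172;95;19m[48;2;22;10;13m🬬[38;2;41;23;4m[48;2;41;23;4m [38;2;41;23;4m[48;2;22;10;13m🬝[38;2;41;23;4m[48;2;23;10;13m🬄[38;2;26;11;15m[48;2;23;10;13m🬂[38;2;26;11;15m[48;2;23;10;13m🬂[38;2;26;11;15m[48;2;23;10;13m🬂[0m
[38;2;21;9;12m[48;2;18;8;10m🬂[38;2;21;9;12m[48;2;18;8;10m🬂[38;2;21;9;12m[48;2;18;8;10m🬂[38;2;21;9;12m[48;2;18;8;10m🬂[38;2;21;9;12m[48;2;18;8;10m🬂[38;2;172;95;19m[48;2;19;8;10m🬁[38;2;41;23;4m[48;2;19;8;10m🬀[38;2;21;9;12m[48;2;18;8;10m🬂[38;2;21;9;12m[48;2;18;8;10m🬂[38;2;21;9;12m[48;2;18;8;10m🬂[38;2;21;9;12m[48;2;18;8;10m🬂[38;2;21;9;12m[48;2;18;8;10m🬂[0m
</frame>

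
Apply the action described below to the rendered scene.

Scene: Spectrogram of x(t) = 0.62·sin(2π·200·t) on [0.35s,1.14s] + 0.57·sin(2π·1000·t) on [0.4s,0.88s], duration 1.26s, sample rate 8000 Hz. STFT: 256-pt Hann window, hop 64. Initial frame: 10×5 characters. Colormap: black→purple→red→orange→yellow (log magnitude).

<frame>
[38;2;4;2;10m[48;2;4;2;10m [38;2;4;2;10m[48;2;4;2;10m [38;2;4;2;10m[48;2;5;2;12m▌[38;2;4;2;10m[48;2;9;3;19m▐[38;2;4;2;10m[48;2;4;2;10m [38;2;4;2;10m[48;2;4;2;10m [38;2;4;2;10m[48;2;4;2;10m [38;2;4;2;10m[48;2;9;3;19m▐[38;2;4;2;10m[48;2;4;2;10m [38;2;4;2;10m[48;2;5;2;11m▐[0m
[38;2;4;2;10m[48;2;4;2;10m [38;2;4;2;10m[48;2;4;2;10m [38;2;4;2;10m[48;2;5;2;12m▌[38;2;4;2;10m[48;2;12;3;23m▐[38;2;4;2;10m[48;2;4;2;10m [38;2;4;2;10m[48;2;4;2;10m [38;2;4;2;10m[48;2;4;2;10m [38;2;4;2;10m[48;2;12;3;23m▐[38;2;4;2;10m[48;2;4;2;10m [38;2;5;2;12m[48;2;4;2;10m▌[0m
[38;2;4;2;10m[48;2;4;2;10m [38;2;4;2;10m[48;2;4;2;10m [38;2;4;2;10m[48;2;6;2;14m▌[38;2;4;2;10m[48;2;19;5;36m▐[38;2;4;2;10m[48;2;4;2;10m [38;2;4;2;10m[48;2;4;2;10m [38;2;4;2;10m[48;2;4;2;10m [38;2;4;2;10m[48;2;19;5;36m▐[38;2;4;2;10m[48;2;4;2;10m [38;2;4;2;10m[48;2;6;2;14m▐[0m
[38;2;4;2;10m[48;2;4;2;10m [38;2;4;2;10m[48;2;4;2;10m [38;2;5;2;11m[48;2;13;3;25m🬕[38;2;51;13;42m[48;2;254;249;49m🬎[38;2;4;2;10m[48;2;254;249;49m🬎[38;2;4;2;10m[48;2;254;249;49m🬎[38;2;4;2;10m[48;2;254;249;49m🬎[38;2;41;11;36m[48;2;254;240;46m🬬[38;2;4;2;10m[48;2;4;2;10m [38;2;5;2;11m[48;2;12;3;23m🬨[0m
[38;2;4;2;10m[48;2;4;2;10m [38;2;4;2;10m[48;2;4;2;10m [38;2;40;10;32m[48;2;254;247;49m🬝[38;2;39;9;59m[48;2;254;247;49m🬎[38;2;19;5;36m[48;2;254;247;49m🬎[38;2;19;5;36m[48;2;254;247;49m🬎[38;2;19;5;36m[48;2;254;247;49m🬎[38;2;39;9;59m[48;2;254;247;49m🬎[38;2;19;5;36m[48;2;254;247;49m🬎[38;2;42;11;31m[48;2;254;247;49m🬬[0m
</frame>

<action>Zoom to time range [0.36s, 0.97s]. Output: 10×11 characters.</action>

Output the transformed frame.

<frame>
[38;2;6;2;14m[48;2;9;3;19m▌[38;2;4;2;10m[48;2;4;2;10m [38;2;4;2;10m[48;2;4;2;10m [38;2;4;2;10m[48;2;4;2;10m [38;2;4;2;10m[48;2;4;2;10m [38;2;4;2;10m[48;2;4;2;10m [38;2;4;2;10m[48;2;4;2;10m [38;2;4;2;10m[48;2;4;2;10m [38;2;4;2;10m[48;2;9;3;19m▌[38;2;7;2;15m[48;2;4;2;10m▌[0m
[38;2;7;2;15m[48;2;10;3;20m▌[38;2;4;2;10m[48;2;4;2;10m [38;2;4;2;10m[48;2;4;2;10m [38;2;4;2;10m[48;2;4;2;10m [38;2;4;2;10m[48;2;4;2;10m [38;2;4;2;10m[48;2;4;2;10m [38;2;4;2;10m[48;2;4;2;10m [38;2;4;2;10m[48;2;4;2;10m [38;2;4;2;10m[48;2;10;3;20m▌[38;2;7;2;15m[48;2;4;2;10m▌[0m
[38;2;7;2;15m[48;2;10;3;21m▌[38;2;4;2;10m[48;2;4;2;10m [38;2;4;2;10m[48;2;4;2;10m [38;2;4;2;10m[48;2;4;2;10m [38;2;4;2;10m[48;2;4;2;10m [38;2;4;2;10m[48;2;4;2;10m [38;2;4;2;10m[48;2;4;2;10m [38;2;4;2;10m[48;2;4;2;10m [38;2;4;2;10m[48;2;10;3;21m▌[38;2;4;2;10m[48;2;7;2;15m▐[0m
[38;2;7;2;16m[48;2;11;3;23m▌[38;2;4;2;10m[48;2;4;2;10m [38;2;4;2;10m[48;2;4;2;10m [38;2;4;2;10m[48;2;4;2;10m [38;2;4;2;10m[48;2;4;2;10m [38;2;4;2;10m[48;2;4;2;10m [38;2;4;2;10m[48;2;4;2;10m [38;2;4;2;10m[48;2;4;2;10m [38;2;4;2;10m[48;2;11;3;23m▌[38;2;4;2;10m[48;2;7;2;16m▐[0m
[38;2;8;2;18m[48;2;14;3;26m▌[38;2;4;2;10m[48;2;4;2;10m [38;2;4;2;10m[48;2;4;2;10m [38;2;4;2;10m[48;2;4;2;10m [38;2;4;2;10m[48;2;4;2;10m [38;2;4;2;10m[48;2;4;2;10m [38;2;4;2;10m[48;2;4;2;10m [38;2;4;2;10m[48;2;4;2;10m [38;2;4;2;10m[48;2;14;3;26m▌[38;2;4;2;10m[48;2;8;3;18m▐[0m
[38;2;11;3;21m[48;2;17;4;32m▌[38;2;4;2;10m[48;2;4;2;10m [38;2;4;2;10m[48;2;4;2;10m [38;2;4;2;10m[48;2;4;2;10m [38;2;4;2;10m[48;2;4;2;10m [38;2;4;2;10m[48;2;4;2;10m [38;2;4;2;10m[48;2;4;2;10m [38;2;4;2;10m[48;2;4;2;10m [38;2;4;2;10m[48;2;17;4;32m▌[38;2;4;2;10m[48;2;11;3;22m▐[0m
[38;2;17;4;32m[48;2;28;6;50m🬕[38;2;4;2;10m[48;2;4;2;10m [38;2;4;2;10m[48;2;4;2;10m [38;2;4;2;10m[48;2;4;2;10m [38;2;4;2;10m[48;2;4;2;10m [38;2;4;2;10m[48;2;4;2;10m [38;2;4;2;10m[48;2;4;2;10m [38;2;4;2;10m[48;2;4;2;10m [38;2;4;2;10m[48;2;26;6;47m▌[38;2;4;2;10m[48;2;16;4;30m▐[0m
[38;2;38;9;65m[48;2;122;30;84m🬎[38;2;4;2;10m[48;2;4;2;11m🬎[38;2;4;2;10m[48;2;4;2;11m🬎[38;2;4;2;10m[48;2;4;2;11m🬎[38;2;4;2;10m[48;2;4;2;11m🬎[38;2;4;2;10m[48;2;4;2;11m🬎[38;2;4;2;10m[48;2;4;2;11m🬎[38;2;4;2;10m[48;2;4;2;11m🬎[38;2;21;5;37m[48;2;158;40;82m🬝[38;2;14;4;27m[48;2;89;22;87m🬬[0m
[38;2;252;217;36m[48;2;106;26;83m🬉[38;2;252;213;34m[48;2;4;2;10m🬎[38;2;252;213;34m[48;2;4;2;10m🬎[38;2;252;213;34m[48;2;4;2;10m🬎[38;2;252;213;34m[48;2;4;2;10m🬎[38;2;252;213;34m[48;2;4;2;10m🬎[38;2;252;213;34m[48;2;4;2;10m🬎[38;2;252;213;34m[48;2;4;2;10m🬎[38;2;252;215;35m[48;2;55;14;48m🬎[38;2;141;35;83m[48;2;14;4;28m🬄[0m
[38;2;43;10;76m[48;2;27;6;48m▐[38;2;4;2;10m[48;2;7;2;16m🬎[38;2;4;2;10m[48;2;7;2;16m🬎[38;2;4;2;10m[48;2;7;2;16m🬎[38;2;4;2;10m[48;2;7;2;16m🬎[38;2;4;2;10m[48;2;7;2;16m🬎[38;2;4;2;10m[48;2;7;2;16m🬎[38;2;4;2;10m[48;2;7;2;16m🬎[38;2;5;2;12m[48;2;43;10;76m▌[38;2;27;6;49m[48;2;5;2;12m▌[0m
[38;2;254;247;49m[48;2;114;29;67m🬋[38;2;254;247;49m[48;2;106;27;57m🬋[38;2;254;247;49m[48;2;106;27;58m🬋[38;2;254;247;49m[48;2;106;27;58m🬋[38;2;254;247;49m[48;2;106;27;58m🬋[38;2;254;247;49m[48;2;106;27;58m🬋[38;2;254;247;49m[48;2;106;27;58m🬋[38;2;254;247;49m[48;2;106;27;58m🬋[38;2;254;247;49m[48;2;110;28;64m🬋[38;2;254;247;49m[48;2;110;28;62m🬋[0m
</frame>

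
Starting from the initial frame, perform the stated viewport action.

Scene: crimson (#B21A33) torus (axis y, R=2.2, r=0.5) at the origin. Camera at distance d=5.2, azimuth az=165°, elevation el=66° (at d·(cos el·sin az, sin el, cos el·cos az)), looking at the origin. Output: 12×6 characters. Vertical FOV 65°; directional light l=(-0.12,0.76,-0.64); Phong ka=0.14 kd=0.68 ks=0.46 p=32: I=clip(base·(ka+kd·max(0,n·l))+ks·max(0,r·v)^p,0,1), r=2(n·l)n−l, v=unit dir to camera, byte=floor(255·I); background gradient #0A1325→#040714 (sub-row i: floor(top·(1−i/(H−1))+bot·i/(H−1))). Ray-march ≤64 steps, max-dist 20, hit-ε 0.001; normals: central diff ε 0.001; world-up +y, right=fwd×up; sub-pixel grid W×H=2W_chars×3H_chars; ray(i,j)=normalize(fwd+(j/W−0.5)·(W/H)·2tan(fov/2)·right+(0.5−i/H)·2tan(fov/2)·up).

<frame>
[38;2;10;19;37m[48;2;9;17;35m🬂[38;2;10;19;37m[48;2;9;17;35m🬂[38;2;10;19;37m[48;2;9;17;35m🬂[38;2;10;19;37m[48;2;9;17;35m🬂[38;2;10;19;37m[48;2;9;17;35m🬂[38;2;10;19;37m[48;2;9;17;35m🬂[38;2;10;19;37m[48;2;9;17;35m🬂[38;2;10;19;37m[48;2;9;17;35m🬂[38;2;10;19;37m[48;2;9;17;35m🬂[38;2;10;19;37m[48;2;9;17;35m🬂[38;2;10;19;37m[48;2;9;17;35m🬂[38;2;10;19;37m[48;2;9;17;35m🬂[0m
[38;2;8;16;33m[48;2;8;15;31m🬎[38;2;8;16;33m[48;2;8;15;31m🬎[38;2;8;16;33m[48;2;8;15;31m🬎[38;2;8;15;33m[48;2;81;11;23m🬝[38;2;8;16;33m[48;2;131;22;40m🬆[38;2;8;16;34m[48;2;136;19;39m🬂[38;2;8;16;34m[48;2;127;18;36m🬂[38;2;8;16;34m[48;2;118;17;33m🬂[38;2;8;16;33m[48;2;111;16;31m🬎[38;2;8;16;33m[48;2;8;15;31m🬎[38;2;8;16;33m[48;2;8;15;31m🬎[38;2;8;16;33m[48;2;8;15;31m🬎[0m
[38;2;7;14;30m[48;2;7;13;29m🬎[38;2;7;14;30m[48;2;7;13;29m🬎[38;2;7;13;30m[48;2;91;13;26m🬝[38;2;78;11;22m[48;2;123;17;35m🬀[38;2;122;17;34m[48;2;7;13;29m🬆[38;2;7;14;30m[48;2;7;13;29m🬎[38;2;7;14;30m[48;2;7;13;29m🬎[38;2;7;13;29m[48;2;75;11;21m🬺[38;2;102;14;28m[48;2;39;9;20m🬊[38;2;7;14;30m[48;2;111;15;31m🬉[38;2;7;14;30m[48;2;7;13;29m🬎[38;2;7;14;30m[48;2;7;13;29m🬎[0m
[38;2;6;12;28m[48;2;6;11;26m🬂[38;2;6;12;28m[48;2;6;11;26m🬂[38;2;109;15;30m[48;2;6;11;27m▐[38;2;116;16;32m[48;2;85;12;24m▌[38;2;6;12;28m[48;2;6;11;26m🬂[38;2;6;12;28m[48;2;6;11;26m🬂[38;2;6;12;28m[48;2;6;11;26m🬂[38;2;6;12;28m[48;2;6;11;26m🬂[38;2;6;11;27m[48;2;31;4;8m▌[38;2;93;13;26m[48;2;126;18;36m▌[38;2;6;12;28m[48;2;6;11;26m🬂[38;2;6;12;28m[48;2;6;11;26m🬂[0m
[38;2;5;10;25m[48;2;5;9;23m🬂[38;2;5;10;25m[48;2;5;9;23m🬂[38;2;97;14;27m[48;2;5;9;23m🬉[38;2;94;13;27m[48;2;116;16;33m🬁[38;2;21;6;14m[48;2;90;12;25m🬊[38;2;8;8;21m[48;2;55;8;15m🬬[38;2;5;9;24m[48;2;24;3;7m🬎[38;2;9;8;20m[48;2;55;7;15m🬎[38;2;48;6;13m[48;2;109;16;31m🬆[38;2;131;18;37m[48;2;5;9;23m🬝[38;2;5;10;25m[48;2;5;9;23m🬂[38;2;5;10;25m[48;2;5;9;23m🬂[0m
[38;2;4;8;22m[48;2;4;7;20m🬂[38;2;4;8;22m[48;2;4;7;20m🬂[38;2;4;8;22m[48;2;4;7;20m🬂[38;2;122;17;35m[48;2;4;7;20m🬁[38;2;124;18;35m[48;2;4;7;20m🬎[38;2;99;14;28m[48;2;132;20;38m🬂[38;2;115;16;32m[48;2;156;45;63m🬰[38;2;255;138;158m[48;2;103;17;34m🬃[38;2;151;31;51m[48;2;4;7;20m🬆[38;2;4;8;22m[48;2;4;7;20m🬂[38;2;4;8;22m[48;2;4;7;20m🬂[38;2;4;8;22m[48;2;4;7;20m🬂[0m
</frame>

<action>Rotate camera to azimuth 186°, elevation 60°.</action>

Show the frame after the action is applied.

<frame>
[38;2;10;19;37m[48;2;9;17;35m🬂[38;2;10;19;37m[48;2;9;17;35m🬂[38;2;10;19;37m[48;2;9;17;35m🬂[38;2;10;19;37m[48;2;9;17;35m🬂[38;2;10;19;37m[48;2;9;17;35m🬂[38;2;10;19;37m[48;2;9;17;35m🬂[38;2;10;19;37m[48;2;9;17;35m🬂[38;2;10;19;37m[48;2;9;17;35m🬂[38;2;10;19;37m[48;2;9;17;35m🬂[38;2;10;19;37m[48;2;9;17;35m🬂[38;2;10;19;37m[48;2;9;17;35m🬂[38;2;10;19;37m[48;2;9;17;35m🬂[0m
[38;2;8;16;33m[48;2;8;15;31m🬎[38;2;8;16;33m[48;2;8;15;31m🬎[38;2;8;16;33m[48;2;8;15;31m🬎[38;2;8;16;33m[48;2;8;15;31m🬎[38;2;8;16;33m[48;2;128;18;36m🬎[38;2;8;16;34m[48;2;131;20;38m🬂[38;2;8;16;34m[48;2;133;19;38m🬂[38;2;8;16;33m[48;2;127;18;36m🬊[38;2;118;17;34m[48;2;8;15;33m🬏[38;2;8;16;33m[48;2;8;15;31m🬎[38;2;8;16;33m[48;2;8;15;31m🬎[38;2;8;16;33m[48;2;8;15;31m🬎[0m
[38;2;7;14;30m[48;2;7;13;29m🬎[38;2;7;14;30m[48;2;7;13;29m🬎[38;2;7;13;30m[48;2;102;14;29m🬝[38;2;7;14;31m[48;2;113;16;32m🬀[38;2;113;16;32m[48;2;7;13;29m🬆[38;2;91;13;26m[48;2;7;13;29m🬀[38;2;7;14;30m[48;2;7;13;29m🬎[38;2;97;14;27m[48;2;7;13;29m🬂[38;2;104;14;29m[48;2;7;13;29m🬬[38;2;112;16;31m[48;2;7;14;30m🬱[38;2;7;14;30m[48;2;7;13;29m🬎[38;2;7;14;30m[48;2;7;13;29m🬎[0m
[38;2;6;12;28m[48;2;6;11;26m🬂[38;2;6;12;28m[48;2;6;11;26m🬂[38;2;6;11;27m[48;2;117;16;33m▌[38;2;104;14;29m[48;2;59;8;16m▌[38;2;6;12;28m[48;2;6;11;26m🬂[38;2;6;12;28m[48;2;6;11;26m🬂[38;2;6;12;28m[48;2;6;11;26m🬂[38;2;6;12;28m[48;2;6;11;26m🬂[38;2;6;11;27m[48;2;49;7;13m▌[38;2;100;14;28m[48;2;120;17;34m▌[38;2;6;12;28m[48;2;6;11;26m🬂[38;2;6;12;28m[48;2;6;11;26m🬂[0m
[38;2;5;10;25m[48;2;5;9;23m🬂[38;2;5;10;25m[48;2;5;9;23m🬂[38;2;120;17;34m[48;2;5;9;23m🬉[38;2;82;12;23m[48;2;121;17;34m🬁[38;2;17;5;13m[48;2;89;12;25m🬊[38;2;5;9;24m[48;2;49;6;13m🬎[38;2;5;9;24m[48;2;31;4;8m🬎[38;2;9;8;20m[48;2;71;10;20m🬎[38;2;46;6;13m[48;2;104;15;29m🬄[38;2;126;17;35m[48;2;5;9;23m🬝[38;2;5;10;25m[48;2;5;9;23m🬂[38;2;5;10;25m[48;2;5;9;23m🬂[0m
[38;2;4;8;22m[48;2;4;7;20m🬂[38;2;4;8;22m[48;2;4;7;20m🬂[38;2;4;8;22m[48;2;4;7;20m🬂[38;2;136;19;39m[48;2;4;7;20m🬁[38;2;130;18;37m[48;2;4;7;20m🬬[38;2;124;17;35m[48;2;173;55;74m🬰[38;2;123;17;34m[48;2;210;94;113m🬰[38;2;127;18;36m[48;2;188;68;88m🬸[38;2;139;20;39m[48;2;4;7;20m🬆[38;2;4;8;22m[48;2;4;7;20m🬂[38;2;4;8;22m[48;2;4;7;20m🬂[38;2;4;8;22m[48;2;4;7;20m🬂[0m
</frame>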